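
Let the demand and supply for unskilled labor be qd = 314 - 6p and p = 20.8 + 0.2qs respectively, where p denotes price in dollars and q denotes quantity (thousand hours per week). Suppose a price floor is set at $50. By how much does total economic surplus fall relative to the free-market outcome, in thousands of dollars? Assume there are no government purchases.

Rearranging supply gives qs = 5p - 104. Equilibrium: 314 - 6p = 5p - 104, so 418 = 11p and p* = 38, q* = 86.
Because the floor (50) lies above the market-clearing price, it is binding.
At p = 50: qd = 314 - 6·50 = 14 and qs = 5·50 - 104 = 146.
Quantity traded falls to 14. At q = 14 the demand price is (314 - 14)/6 = 50 and the supply price is (104 + 14)/5 = 23.6.
Deadweight loss = ½ · (50 - 23.6) · (86 - 14) = ½ · 26.4 · 72 = 950.4.

950.4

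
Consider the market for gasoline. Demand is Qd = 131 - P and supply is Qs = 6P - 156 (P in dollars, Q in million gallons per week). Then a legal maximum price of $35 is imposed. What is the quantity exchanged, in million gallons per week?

54

In a free market, 131 - P = 6P - 156 gives the equilibrium P* = 41, Q* = 90.
Since 35 < 41, the ceiling is binding.
At P = 35: Qd = 131 - 35 = 96 and Qs = 6·35 - 156 = 54.
The quantity actually transacted is the short side, supply: 54.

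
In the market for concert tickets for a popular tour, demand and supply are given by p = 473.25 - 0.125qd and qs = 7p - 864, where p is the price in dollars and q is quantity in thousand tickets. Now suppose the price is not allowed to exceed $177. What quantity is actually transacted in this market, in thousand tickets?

Rearranging demand gives qd = 3786 - 8p. Setting quantity demanded equal to quantity supplied, 3786 - 8p = 7p - 864, gives p* = 310 and q* = 1306.
Since 177 < 310, the ceiling is binding.
At p = 177: qd = 3786 - 8·177 = 2370 and qs = 7·177 - 864 = 375.
The quantity actually transacted is the short side, supply: 375.

375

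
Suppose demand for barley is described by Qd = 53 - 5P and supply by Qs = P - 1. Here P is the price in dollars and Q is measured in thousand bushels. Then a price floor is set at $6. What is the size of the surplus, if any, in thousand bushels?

0

Equilibrium: 53 - 5P = P - 1, so 54 = 6P and P* = 9, Q* = 8.
The floor of 6 is below the equilibrium price 9, so it is not binding; the market clears at P* = 9, Q* = 8.
Since the control does not bind, there is no surplus.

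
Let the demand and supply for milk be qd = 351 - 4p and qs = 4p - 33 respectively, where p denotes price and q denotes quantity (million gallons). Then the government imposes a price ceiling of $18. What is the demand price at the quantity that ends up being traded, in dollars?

78

Equilibrium: 351 - 4p = 4p - 33, so 384 = 8p and p* = 48, q* = 159.
Because the ceiling (18) lies below the market-clearing price, it is binding.
At p = 18: qd = 351 - 4·18 = 279 and qs = 4·18 - 33 = 39.
Only 39 units reach the market. On the demand curve, the marginal buyer's willingness to pay at q = 39 is (351 - 39)/4 = 78.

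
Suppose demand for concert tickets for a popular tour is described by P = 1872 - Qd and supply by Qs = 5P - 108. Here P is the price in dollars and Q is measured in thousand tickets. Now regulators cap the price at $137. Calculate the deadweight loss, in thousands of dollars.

Rearranging demand gives Qd = 1872 - P. Setting quantity demanded equal to quantity supplied, 1872 - P = 5P - 108, gives P* = 330 and Q* = 1542.
The ceiling of 137 is below the equilibrium price 330, so it binds.
At P = 137: Qd = 1872 - 137 = 1735 and Qs = 5·137 - 108 = 577.
Quantity traded falls to 577. At Q = 577 the demand price is 1872 - 577 = 1295 and the supply price is (108 + 577)/5 = 137.
Deadweight loss = ½ · (1295 - 137) · (1542 - 577) = ½ · 1158 · 965 = 558735.

558735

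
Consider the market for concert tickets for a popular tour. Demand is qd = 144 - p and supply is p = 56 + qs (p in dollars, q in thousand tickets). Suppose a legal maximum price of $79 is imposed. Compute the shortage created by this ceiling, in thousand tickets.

42

Rearranging supply gives qs = p - 56. Equilibrium: 144 - p = p - 56, so 200 = 2p and p* = 100, q* = 44.
Because the ceiling (79) lies below the market-clearing price, it is binding.
At p = 79: qd = 144 - 79 = 65 and qs = 79 - 56 = 23.
Shortage = qd - qs = 65 - 23 = 42.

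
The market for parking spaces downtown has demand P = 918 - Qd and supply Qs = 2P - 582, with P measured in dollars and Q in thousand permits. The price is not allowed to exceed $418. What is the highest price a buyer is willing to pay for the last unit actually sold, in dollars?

Rearranging demand gives Qd = 918 - P. Equilibrium: 918 - P = 2P - 582, so 1500 = 3P and P* = 500, Q* = 418.
Because the ceiling (418) lies below the market-clearing price, it is binding.
At P = 418: Qd = 918 - 418 = 500 and Qs = 2·418 - 582 = 254.
Only 254 units reach the market. On the demand curve, the marginal buyer's willingness to pay at Q = 254 is (918 - 254) = 664.

664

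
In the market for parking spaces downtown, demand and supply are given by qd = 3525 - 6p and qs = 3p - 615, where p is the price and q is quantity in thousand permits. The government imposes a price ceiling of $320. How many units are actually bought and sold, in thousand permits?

345

Without the control the market clears where 3525 - 6p = 3p - 615, i.e. p* = 460 and q* = 765.
Since 320 < 460, the ceiling is binding.
At p = 320: qd = 3525 - 6·320 = 1605 and qs = 3·320 - 615 = 345.
The quantity actually transacted is the short side, supply: 345.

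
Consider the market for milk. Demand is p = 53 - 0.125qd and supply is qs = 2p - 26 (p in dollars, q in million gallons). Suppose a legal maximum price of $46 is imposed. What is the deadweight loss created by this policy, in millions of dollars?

0

Rearranging demand gives qd = 424 - 8p. Equilibrium: 424 - 8p = 2p - 26, so 450 = 10p and p* = 45, q* = 64.
Since 46 is above p* = 45, the ceiling does not bind and the free-market outcome prevails.
Since the control does not bind, no trades are prevented and deadweight loss is zero.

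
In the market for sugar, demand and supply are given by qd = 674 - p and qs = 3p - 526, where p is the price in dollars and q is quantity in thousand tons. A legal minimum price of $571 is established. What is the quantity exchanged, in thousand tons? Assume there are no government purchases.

103

Equilibrium: 674 - p = 3p - 526, so 1200 = 4p and p* = 300, q* = 374.
The floor of 571 is above the equilibrium price 300, so it binds.
At p = 571: qd = 674 - 571 = 103 and qs = 3·571 - 526 = 1187.
The quantity actually transacted is the short side, demand: 103.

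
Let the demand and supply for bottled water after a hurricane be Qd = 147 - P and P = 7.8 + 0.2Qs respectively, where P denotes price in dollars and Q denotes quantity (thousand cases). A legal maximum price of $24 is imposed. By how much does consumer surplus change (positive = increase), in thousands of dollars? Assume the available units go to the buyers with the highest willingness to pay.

Rearranging supply gives Qs = 5P - 39. Equilibrium: 147 - P = 5P - 39, so 186 = 6P and P* = 31, Q* = 116.
Because the ceiling (24) lies below the market-clearing price, it is binding.
At P = 24: Qd = 147 - 24 = 123 and Qs = 5·24 - 39 = 81.
Consumer surplus without the control is ½ · (147 - 31) · 116 = 6728.
With the ceiling, 81 units are sold at 24 (assume they go to the highest-value buyers). The demand price at Q = 81 is 66, so CS = ½ · [(147 - 24) + (66 - 24)] · 81 = 6682.5.
Change in consumer surplus = 6682.5 - 6728 = -45.5.

-45.5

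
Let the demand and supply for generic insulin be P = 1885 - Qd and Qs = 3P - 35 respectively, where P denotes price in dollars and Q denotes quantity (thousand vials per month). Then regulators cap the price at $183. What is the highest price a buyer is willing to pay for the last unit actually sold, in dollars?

Rearranging demand gives Qd = 1885 - P. In a free market, 1885 - P = 3P - 35 gives the equilibrium P* = 480, Q* = 1405.
Because the ceiling (183) lies below the market-clearing price, it is binding.
At P = 183: Qd = 1885 - 183 = 1702 and Qs = 3·183 - 35 = 514.
Only 514 units reach the market. On the demand curve, the marginal buyer's willingness to pay at Q = 514 is (1885 - 514) = 1371.

1371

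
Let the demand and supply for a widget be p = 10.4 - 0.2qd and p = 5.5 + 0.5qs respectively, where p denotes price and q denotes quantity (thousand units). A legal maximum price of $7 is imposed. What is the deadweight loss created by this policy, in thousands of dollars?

Rearranging demand gives qd = 52 - 5p; rearranging supply gives qs = 2p - 11. In a free market, 52 - 5p = 2p - 11 gives the equilibrium p* = 9, q* = 7.
The ceiling of 7 is below the equilibrium price 9, so it binds.
At p = 7: qd = 52 - 5·7 = 17 and qs = 2·7 - 11 = 3.
Quantity traded falls to 3. At q = 3 the demand price is (52 - 3)/5 = 9.8 and the supply price is (11 + 3)/2 = 7.
Deadweight loss = ½ · (9.8 - 7) · (7 - 3) = ½ · 2.8 · 4 = 5.6.

5.6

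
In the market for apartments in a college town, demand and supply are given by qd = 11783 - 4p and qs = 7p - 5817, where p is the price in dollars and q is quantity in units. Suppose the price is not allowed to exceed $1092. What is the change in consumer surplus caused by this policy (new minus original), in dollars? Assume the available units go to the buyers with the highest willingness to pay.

-652526

In a free market, 11783 - 4p = 7p - 5817 gives the equilibrium p* = 1600, q* = 5383.
Since 1092 < 1600, the ceiling is binding.
At p = 1092: qd = 11783 - 4·1092 = 7415 and qs = 7·1092 - 5817 = 1827.
Consumer surplus without the control is ½ · (2945.75 - 1600) · 5383 = 3622086.125.
With the ceiling, 1827 units are sold at 1092 (assume they go to the highest-value buyers). The demand price at q = 1827 is 2489, so CS = ½ · [(2945.75 - 1092) + (2489 - 1092)] · 1827 = 2969560.125.
Change in consumer surplus = 2969560.125 - 3622086.125 = -652526.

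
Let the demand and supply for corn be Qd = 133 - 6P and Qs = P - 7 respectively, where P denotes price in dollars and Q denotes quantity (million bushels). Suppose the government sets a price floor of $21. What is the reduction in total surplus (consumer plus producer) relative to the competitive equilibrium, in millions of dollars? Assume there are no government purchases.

21

In a free market, 133 - 6P = P - 7 gives the equilibrium P* = 20, Q* = 13.
Since 21 > 20, the floor is binding.
At P = 21: Qd = 133 - 6·21 = 7 and Qs = 21 - 7 = 14.
Quantity traded falls to 7. At Q = 7 the demand price is (133 - 7)/6 = 21 and the supply price is 7 + 7 = 14.
Deadweight loss = ½ · (21 - 14) · (13 - 7) = ½ · 7 · 6 = 21.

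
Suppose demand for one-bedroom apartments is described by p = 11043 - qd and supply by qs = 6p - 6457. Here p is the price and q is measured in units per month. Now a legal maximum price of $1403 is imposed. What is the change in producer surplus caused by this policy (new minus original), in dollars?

Rearranging demand gives qd = 11043 - p. Without the control the market clears where 11043 - p = 6p - 6457, i.e. p* = 2500 and q* = 8543.
The ceiling of 1403 is below the equilibrium price 2500, so it binds.
At p = 1403: qd = 11043 - 1403 = 9640 and qs = 6·1403 - 6457 = 1961.
Producer surplus without the control is ½ · (2500 - 6457/6) · 8543 = 72982849/12.
With the ceiling, producers sell 1961 units at 1403, so PS = ½ · (1403 - 6457/6) · 1961 = 3845521/12.
Change in producer surplus = 3845521/12 - 72982849/12 = -5761444.

-5761444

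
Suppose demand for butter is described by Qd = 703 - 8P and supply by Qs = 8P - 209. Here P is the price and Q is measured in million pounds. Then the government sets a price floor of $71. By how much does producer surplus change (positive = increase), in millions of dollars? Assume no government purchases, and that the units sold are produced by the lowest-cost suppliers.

1106

Equilibrium: 703 - 8P = 8P - 209, so 912 = 16P and P* = 57, Q* = 247.
Since 71 > 57, the floor is binding.
At P = 71: Qd = 703 - 8·71 = 135 and Qs = 8·71 - 209 = 359.
Producer surplus without the control is ½ · (57 - 26.125) · 247 = 3813.0625.
With the floor, 135 units are sold at 71. The supply price at Q = 135 is 43, so PS = ½ · [(71 - 26.125) + (71 - 43)] · 135 = 4919.0625.
Change in producer surplus = 4919.0625 - 3813.0625 = 1106.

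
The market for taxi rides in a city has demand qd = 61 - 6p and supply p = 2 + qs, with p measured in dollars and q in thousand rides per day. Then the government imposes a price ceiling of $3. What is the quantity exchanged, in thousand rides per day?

Rearranging supply gives qs = p - 2. Equilibrium: 61 - 6p = p - 2, so 63 = 7p and p* = 9, q* = 7.
The ceiling of 3 is below the equilibrium price 9, so it binds.
At p = 3: qd = 61 - 6·3 = 43 and qs = 3 - 2 = 1.
The quantity actually transacted is the short side, supply: 1.

1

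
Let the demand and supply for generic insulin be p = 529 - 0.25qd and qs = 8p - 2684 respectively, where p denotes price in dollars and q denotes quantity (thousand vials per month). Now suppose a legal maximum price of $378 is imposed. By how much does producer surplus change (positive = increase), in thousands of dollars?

-9416

Rearranging demand gives qd = 2116 - 4p. Without the control the market clears where 2116 - 4p = 8p - 2684, i.e. p* = 400 and q* = 516.
The ceiling of 378 is below the equilibrium price 400, so it binds.
At p = 378: qd = 2116 - 4·378 = 604 and qs = 8·378 - 2684 = 340.
Producer surplus without the control is ½ · (400 - 335.5) · 516 = 16641.
With the ceiling, producers sell 340 units at 378, so PS = ½ · (378 - 335.5) · 340 = 7225.
Change in producer surplus = 7225 - 16641 = -9416.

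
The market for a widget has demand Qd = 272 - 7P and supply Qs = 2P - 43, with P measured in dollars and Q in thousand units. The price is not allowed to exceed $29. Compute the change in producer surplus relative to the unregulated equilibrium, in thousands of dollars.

Without the control the market clears where 272 - 7P = 2P - 43, i.e. P* = 35 and Q* = 27.
The ceiling of 29 is below the equilibrium price 35, so it binds.
At P = 29: Qd = 272 - 7·29 = 69 and Qs = 2·29 - 43 = 15.
Producer surplus without the control is ½ · (35 - 21.5) · 27 = 182.25.
With the ceiling, producers sell 15 units at 29, so PS = ½ · (29 - 21.5) · 15 = 56.25.
Change in producer surplus = 56.25 - 182.25 = -126.

-126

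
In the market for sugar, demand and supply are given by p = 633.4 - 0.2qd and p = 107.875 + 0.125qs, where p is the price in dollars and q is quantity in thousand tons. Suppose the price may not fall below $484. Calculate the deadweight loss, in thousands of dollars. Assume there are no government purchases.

122996.25

Rearranging demand gives qd = 3167 - 5p; rearranging supply gives qs = 8p - 863. In a free market, 3167 - 5p = 8p - 863 gives the equilibrium p* = 310, q* = 1617.
The floor of 484 is above the equilibrium price 310, so it binds.
At p = 484: qd = 3167 - 5·484 = 747 and qs = 8·484 - 863 = 3009.
Quantity traded falls to 747. At q = 747 the demand price is (3167 - 747)/5 = 484 and the supply price is (863 + 747)/8 = 201.25.
Deadweight loss = ½ · (484 - 201.25) · (1617 - 747) = ½ · 282.75 · 870 = 122996.25.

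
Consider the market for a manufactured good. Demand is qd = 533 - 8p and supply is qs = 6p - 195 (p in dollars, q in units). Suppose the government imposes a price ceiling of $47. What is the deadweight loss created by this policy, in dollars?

Without the control the market clears where 533 - 8p = 6p - 195, i.e. p* = 52 and q* = 117.
Because the ceiling (47) lies below the market-clearing price, it is binding.
At p = 47: qd = 533 - 8·47 = 157 and qs = 6·47 - 195 = 87.
Quantity traded falls to 87. At q = 87 the demand price is (533 - 87)/8 = 55.75 and the supply price is (195 + 87)/6 = 47.
Deadweight loss = ½ · (55.75 - 47) · (117 - 87) = ½ · 8.75 · 30 = 131.25.

131.25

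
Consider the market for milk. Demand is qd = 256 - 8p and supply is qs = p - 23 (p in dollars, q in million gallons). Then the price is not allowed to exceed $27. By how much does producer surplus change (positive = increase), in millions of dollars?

-24

Without the control the market clears where 256 - 8p = p - 23, i.e. p* = 31 and q* = 8.
Since 27 < 31, the ceiling is binding.
At p = 27: qd = 256 - 8·27 = 40 and qs = 27 - 23 = 4.
Producer surplus without the control is ½ · (31 - 23) · 8 = 32.
With the ceiling, producers sell 4 units at 27, so PS = ½ · (27 - 23) · 4 = 8.
Change in producer surplus = 8 - 32 = -24.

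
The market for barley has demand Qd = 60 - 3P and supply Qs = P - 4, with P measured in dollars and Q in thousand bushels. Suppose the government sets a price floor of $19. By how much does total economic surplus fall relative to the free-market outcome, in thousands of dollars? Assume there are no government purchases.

54

Setting quantity demanded equal to quantity supplied, 60 - 3P = P - 4, gives P* = 16 and Q* = 12.
Since 19 > 16, the floor is binding.
At P = 19: Qd = 60 - 3·19 = 3 and Qs = 19 - 4 = 15.
Quantity traded falls to 3. At Q = 3 the demand price is (60 - 3)/3 = 19 and the supply price is 4 + 3 = 7.
Deadweight loss = ½ · (19 - 7) · (12 - 3) = ½ · 12 · 9 = 54.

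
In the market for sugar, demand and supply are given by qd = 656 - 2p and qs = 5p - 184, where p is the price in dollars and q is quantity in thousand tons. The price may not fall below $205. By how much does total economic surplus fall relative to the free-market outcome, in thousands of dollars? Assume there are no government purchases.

Equilibrium: 656 - 2p = 5p - 184, so 840 = 7p and p* = 120, q* = 416.
Since 205 > 120, the floor is binding.
At p = 205: qd = 656 - 2·205 = 246 and qs = 5·205 - 184 = 841.
Quantity traded falls to 246. At q = 246 the demand price is (656 - 246)/2 = 205 and the supply price is (184 + 246)/5 = 86.
Deadweight loss = ½ · (205 - 86) · (416 - 246) = ½ · 119 · 170 = 10115.

10115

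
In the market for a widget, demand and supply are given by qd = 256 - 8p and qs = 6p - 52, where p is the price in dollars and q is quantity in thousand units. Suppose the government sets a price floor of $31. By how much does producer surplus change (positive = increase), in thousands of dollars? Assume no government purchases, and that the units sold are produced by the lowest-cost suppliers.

-360

Setting quantity demanded equal to quantity supplied, 256 - 8p = 6p - 52, gives p* = 22 and q* = 80.
Because the floor (31) lies above the market-clearing price, it is binding.
At p = 31: qd = 256 - 8·31 = 8 and qs = 6·31 - 52 = 134.
Producer surplus without the control is ½ · (22 - 26/3) · 80 = 1600/3.
With the floor, 8 units are sold at 31. The supply price at q = 8 is 10, so PS = ½ · [(31 - 26/3) + (31 - 10)] · 8 = 520/3.
Change in producer surplus = 520/3 - 1600/3 = -360.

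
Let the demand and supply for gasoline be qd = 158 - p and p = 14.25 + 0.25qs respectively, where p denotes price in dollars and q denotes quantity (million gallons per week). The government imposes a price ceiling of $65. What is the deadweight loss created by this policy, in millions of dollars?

Rearranging supply gives qs = 4p - 57. Without the control the market clears where 158 - p = 4p - 57, i.e. p* = 43 and q* = 115.
The ceiling of 65 is above the equilibrium price 43, so it is not binding; the market clears at p* = 43, q* = 115.
Since the control does not bind, no trades are prevented and deadweight loss is zero.

0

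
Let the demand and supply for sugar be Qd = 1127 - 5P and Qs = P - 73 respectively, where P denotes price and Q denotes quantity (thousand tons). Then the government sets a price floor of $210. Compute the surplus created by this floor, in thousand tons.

60

Without the control the market clears where 1127 - 5P = P - 73, i.e. P* = 200 and Q* = 127.
Since 210 > 200, the floor is binding.
At P = 210: Qd = 1127 - 5·210 = 77 and Qs = 210 - 73 = 137.
Surplus = Qs - Qd = 137 - 77 = 60.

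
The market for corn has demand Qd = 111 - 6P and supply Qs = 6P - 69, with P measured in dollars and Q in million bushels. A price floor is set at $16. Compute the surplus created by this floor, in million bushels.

Equilibrium: 111 - 6P = 6P - 69, so 180 = 12P and P* = 15, Q* = 21.
The floor of 16 is above the equilibrium price 15, so it binds.
At P = 16: Qd = 111 - 6·16 = 15 and Qs = 6·16 - 69 = 27.
Surplus = Qs - Qd = 27 - 15 = 12.

12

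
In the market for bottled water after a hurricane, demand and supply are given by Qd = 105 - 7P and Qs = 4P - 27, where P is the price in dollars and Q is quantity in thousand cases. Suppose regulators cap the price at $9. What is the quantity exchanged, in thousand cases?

9

In a free market, 105 - 7P = 4P - 27 gives the equilibrium P* = 12, Q* = 21.
Since 9 < 12, the ceiling is binding.
At P = 9: Qd = 105 - 7·9 = 42 and Qs = 4·9 - 27 = 9.
The quantity actually transacted is the short side, supply: 9.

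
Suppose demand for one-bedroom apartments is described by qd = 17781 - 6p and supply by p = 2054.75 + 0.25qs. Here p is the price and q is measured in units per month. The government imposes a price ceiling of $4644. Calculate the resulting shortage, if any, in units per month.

Rearranging supply gives qs = 4p - 8219. Equilibrium: 17781 - 6p = 4p - 8219, so 26000 = 10p and p* = 2600, q* = 2181.
Since 4644 is above p* = 2600, the ceiling does not bind and the free-market outcome prevails.
Since the control does not bind, there is no shortage.

0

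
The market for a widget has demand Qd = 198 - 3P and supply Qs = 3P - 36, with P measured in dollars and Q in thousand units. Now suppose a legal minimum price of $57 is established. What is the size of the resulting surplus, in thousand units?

Setting quantity demanded equal to quantity supplied, 198 - 3P = 3P - 36, gives P* = 39 and Q* = 81.
Because the floor (57) lies above the market-clearing price, it is binding.
At P = 57: Qd = 198 - 3·57 = 27 and Qs = 3·57 - 36 = 135.
Surplus = Qs - Qd = 135 - 27 = 108.

108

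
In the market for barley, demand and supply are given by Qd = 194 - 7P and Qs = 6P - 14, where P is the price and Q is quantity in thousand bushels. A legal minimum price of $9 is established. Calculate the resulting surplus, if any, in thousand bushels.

Setting quantity demanded equal to quantity supplied, 194 - 7P = 6P - 14, gives P* = 16 and Q* = 82.
The floor of 9 is below the equilibrium price 16, so it is not binding; the market clears at P* = 16, Q* = 82.
Since the control does not bind, there is no surplus.

0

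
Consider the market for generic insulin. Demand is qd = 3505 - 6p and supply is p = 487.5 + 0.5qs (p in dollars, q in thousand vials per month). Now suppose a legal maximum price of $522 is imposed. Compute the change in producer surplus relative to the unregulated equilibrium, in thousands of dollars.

-4066

Rearranging supply gives qs = 2p - 975. In a free market, 3505 - 6p = 2p - 975 gives the equilibrium p* = 560, q* = 145.
Because the ceiling (522) lies below the market-clearing price, it is binding.
At p = 522: qd = 3505 - 6·522 = 373 and qs = 2·522 - 975 = 69.
Producer surplus without the control is ½ · (560 - 487.5) · 145 = 5256.25.
With the ceiling, producers sell 69 units at 522, so PS = ½ · (522 - 487.5) · 69 = 1190.25.
Change in producer surplus = 1190.25 - 5256.25 = -4066.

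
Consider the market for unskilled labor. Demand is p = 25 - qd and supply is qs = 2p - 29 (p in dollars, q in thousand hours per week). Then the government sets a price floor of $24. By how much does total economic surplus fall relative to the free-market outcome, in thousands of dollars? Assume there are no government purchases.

27

Rearranging demand gives qd = 25 - p. Without the control the market clears where 25 - p = 2p - 29, i.e. p* = 18 and q* = 7.
The floor of 24 is above the equilibrium price 18, so it binds.
At p = 24: qd = 25 - 24 = 1 and qs = 2·24 - 29 = 19.
Quantity traded falls to 1. At q = 1 the demand price is 25 - 1 = 24 and the supply price is (29 + 1)/2 = 15.
Deadweight loss = ½ · (24 - 15) · (7 - 1) = ½ · 9 · 6 = 27.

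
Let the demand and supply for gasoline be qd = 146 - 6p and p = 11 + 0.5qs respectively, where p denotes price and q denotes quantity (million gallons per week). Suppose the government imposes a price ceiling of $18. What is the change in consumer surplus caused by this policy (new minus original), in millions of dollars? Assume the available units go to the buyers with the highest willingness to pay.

39

Rearranging supply gives qs = 2p - 22. Equilibrium: 146 - 6p = 2p - 22, so 168 = 8p and p* = 21, q* = 20.
Because the ceiling (18) lies below the market-clearing price, it is binding.
At p = 18: qd = 146 - 6·18 = 38 and qs = 2·18 - 22 = 14.
Consumer surplus without the control is ½ · (73/3 - 21) · 20 = 100/3.
With the ceiling, 14 units are sold at 18 (assume they go to the highest-value buyers). The demand price at q = 14 is 22, so CS = ½ · [(73/3 - 18) + (22 - 18)] · 14 = 217/3.
Change in consumer surplus = 217/3 - 100/3 = 39.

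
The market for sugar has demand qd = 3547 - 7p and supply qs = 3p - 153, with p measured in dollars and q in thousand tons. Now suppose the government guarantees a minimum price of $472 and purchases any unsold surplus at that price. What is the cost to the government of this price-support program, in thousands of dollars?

Without the control the market clears where 3547 - 7p = 3p - 153, i.e. p* = 370 and q* = 957.
Because the floor (472) lies above the market-clearing price, it is binding.
At p = 472: qd = 3547 - 7·472 = 243 and qs = 3·472 - 153 = 1263.
Surplus = qs - qd = 1020.
Government expenditure = surplus × support price = 1020 × 472 = 481440.

481440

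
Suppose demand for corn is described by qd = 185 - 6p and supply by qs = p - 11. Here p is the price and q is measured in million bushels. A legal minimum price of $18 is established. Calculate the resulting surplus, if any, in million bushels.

Setting quantity demanded equal to quantity supplied, 185 - 6p = p - 11, gives p* = 28 and q* = 17.
Since 18 is below p* = 28, the floor does not bind and the free-market outcome prevails.
Since the control does not bind, there is no surplus.

0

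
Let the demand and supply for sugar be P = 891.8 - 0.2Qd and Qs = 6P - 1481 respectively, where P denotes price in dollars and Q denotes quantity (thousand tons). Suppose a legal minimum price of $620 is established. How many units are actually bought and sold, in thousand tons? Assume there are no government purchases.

Rearranging demand gives Qd = 4459 - 5P. Without the control the market clears where 4459 - 5P = 6P - 1481, i.e. P* = 540 and Q* = 1759.
The floor of 620 is above the equilibrium price 540, so it binds.
At P = 620: Qd = 4459 - 5·620 = 1359 and Qs = 6·620 - 1481 = 2239.
The quantity actually transacted is the short side, demand: 1359.

1359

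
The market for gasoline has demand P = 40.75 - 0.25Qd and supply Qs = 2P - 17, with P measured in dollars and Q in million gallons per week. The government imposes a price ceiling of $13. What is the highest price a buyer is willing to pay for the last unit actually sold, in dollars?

Rearranging demand gives Qd = 163 - 4P. Equilibrium: 163 - 4P = 2P - 17, so 180 = 6P and P* = 30, Q* = 43.
Since 13 < 30, the ceiling is binding.
At P = 13: Qd = 163 - 4·13 = 111 and Qs = 2·13 - 17 = 9.
Only 9 units reach the market. On the demand curve, the marginal buyer's willingness to pay at Q = 9 is (163 - 9)/4 = 38.5.

38.5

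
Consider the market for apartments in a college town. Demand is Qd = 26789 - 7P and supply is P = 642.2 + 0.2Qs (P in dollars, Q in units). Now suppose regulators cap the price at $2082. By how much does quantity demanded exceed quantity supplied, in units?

5016

Rearranging supply gives Qs = 5P - 3211. Equilibrium: 26789 - 7P = 5P - 3211, so 30000 = 12P and P* = 2500, Q* = 9289.
Since 2082 < 2500, the ceiling is binding.
At P = 2082: Qd = 26789 - 7·2082 = 12215 and Qs = 5·2082 - 3211 = 7199.
Shortage = Qd - Qs = 12215 - 7199 = 5016.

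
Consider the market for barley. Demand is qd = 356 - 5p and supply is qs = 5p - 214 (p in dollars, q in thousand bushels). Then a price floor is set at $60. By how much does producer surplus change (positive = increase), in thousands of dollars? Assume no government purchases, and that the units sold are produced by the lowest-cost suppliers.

Setting quantity demanded equal to quantity supplied, 356 - 5p = 5p - 214, gives p* = 57 and q* = 71.
Because the floor (60) lies above the market-clearing price, it is binding.
At p = 60: qd = 356 - 5·60 = 56 and qs = 5·60 - 214 = 86.
Producer surplus without the control is ½ · (57 - 42.8) · 71 = 504.1.
With the floor, 56 units are sold at 60. The supply price at q = 56 is 54, so PS = ½ · [(60 - 42.8) + (60 - 54)] · 56 = 649.6.
Change in producer surplus = 649.6 - 504.1 = 145.5.

145.5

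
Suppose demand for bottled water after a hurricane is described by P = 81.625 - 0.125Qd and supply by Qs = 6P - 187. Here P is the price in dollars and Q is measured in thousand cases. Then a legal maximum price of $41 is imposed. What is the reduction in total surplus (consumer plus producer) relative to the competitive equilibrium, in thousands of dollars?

1895.25

Rearranging demand gives Qd = 653 - 8P. Equilibrium: 653 - 8P = 6P - 187, so 840 = 14P and P* = 60, Q* = 173.
Because the ceiling (41) lies below the market-clearing price, it is binding.
At P = 41: Qd = 653 - 8·41 = 325 and Qs = 6·41 - 187 = 59.
Quantity traded falls to 59. At Q = 59 the demand price is (653 - 59)/8 = 74.25 and the supply price is (187 + 59)/6 = 41.
Deadweight loss = ½ · (74.25 - 41) · (173 - 59) = ½ · 33.25 · 114 = 1895.25.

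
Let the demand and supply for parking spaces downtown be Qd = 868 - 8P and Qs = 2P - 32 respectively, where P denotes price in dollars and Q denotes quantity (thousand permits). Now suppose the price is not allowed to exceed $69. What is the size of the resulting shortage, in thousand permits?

210

In a free market, 868 - 8P = 2P - 32 gives the equilibrium P* = 90, Q* = 148.
Because the ceiling (69) lies below the market-clearing price, it is binding.
At P = 69: Qd = 868 - 8·69 = 316 and Qs = 2·69 - 32 = 106.
Shortage = Qd - Qs = 316 - 106 = 210.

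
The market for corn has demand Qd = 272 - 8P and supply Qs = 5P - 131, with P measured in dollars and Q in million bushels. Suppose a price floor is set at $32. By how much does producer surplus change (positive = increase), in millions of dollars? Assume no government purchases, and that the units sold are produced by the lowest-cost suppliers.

9.6

Without the control the market clears where 272 - 8P = 5P - 131, i.e. P* = 31 and Q* = 24.
Since 32 > 31, the floor is binding.
At P = 32: Qd = 272 - 8·32 = 16 and Qs = 5·32 - 131 = 29.
Producer surplus without the control is ½ · (31 - 26.2) · 24 = 57.6.
With the floor, 16 units are sold at 32. The supply price at Q = 16 is 29.4, so PS = ½ · [(32 - 26.2) + (32 - 29.4)] · 16 = 67.2.
Change in producer surplus = 67.2 - 57.6 = 9.6.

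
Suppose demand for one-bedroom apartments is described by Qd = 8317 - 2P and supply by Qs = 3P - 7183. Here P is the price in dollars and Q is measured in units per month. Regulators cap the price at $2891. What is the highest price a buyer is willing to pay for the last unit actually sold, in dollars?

3413.5

Without the control the market clears where 8317 - 2P = 3P - 7183, i.e. P* = 3100 and Q* = 2117.
Since 2891 < 3100, the ceiling is binding.
At P = 2891: Qd = 8317 - 2·2891 = 2535 and Qs = 3·2891 - 7183 = 1490.
Only 1490 units reach the market. On the demand curve, the marginal buyer's willingness to pay at Q = 1490 is (8317 - 1490)/2 = 3413.5.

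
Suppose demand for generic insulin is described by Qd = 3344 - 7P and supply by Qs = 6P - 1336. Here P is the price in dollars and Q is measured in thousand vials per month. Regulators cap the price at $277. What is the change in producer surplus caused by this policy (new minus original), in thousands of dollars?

In a free market, 3344 - 7P = 6P - 1336 gives the equilibrium P* = 360, Q* = 824.
The ceiling of 277 is below the equilibrium price 360, so it binds.
At P = 277: Qd = 3344 - 7·277 = 1405 and Qs = 6·277 - 1336 = 326.
Producer surplus without the control is ½ · (360 - 668/3) · 824 = 169744/3.
With the ceiling, producers sell 326 units at 277, so PS = ½ · (277 - 668/3) · 326 = 26569/3.
Change in producer surplus = 26569/3 - 169744/3 = -47725.

-47725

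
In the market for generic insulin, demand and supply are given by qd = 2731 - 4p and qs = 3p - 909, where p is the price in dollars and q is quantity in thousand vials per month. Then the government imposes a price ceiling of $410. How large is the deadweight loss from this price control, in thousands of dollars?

31762.5

Without the control the market clears where 2731 - 4p = 3p - 909, i.e. p* = 520 and q* = 651.
Since 410 < 520, the ceiling is binding.
At p = 410: qd = 2731 - 4·410 = 1091 and qs = 3·410 - 909 = 321.
Quantity traded falls to 321. At q = 321 the demand price is (2731 - 321)/4 = 602.5 and the supply price is (909 + 321)/3 = 410.
Deadweight loss = ½ · (602.5 - 410) · (651 - 321) = ½ · 192.5 · 330 = 31762.5.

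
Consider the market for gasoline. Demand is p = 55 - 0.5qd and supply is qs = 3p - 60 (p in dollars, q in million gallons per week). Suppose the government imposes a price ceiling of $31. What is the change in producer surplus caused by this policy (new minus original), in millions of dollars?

-112.5

Rearranging demand gives qd = 110 - 2p. Without the control the market clears where 110 - 2p = 3p - 60, i.e. p* = 34 and q* = 42.
The ceiling of 31 is below the equilibrium price 34, so it binds.
At p = 31: qd = 110 - 2·31 = 48 and qs = 3·31 - 60 = 33.
Producer surplus without the control is ½ · (34 - 20) · 42 = 294.
With the ceiling, producers sell 33 units at 31, so PS = ½ · (31 - 20) · 33 = 181.5.
Change in producer surplus = 181.5 - 294 = -112.5.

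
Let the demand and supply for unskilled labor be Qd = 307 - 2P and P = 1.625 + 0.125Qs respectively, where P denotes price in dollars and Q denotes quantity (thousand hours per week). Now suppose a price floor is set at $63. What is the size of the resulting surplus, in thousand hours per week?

310

Rearranging supply gives Qs = 8P - 13. Setting quantity demanded equal to quantity supplied, 307 - 2P = 8P - 13, gives P* = 32 and Q* = 243.
Because the floor (63) lies above the market-clearing price, it is binding.
At P = 63: Qd = 307 - 2·63 = 181 and Qs = 8·63 - 13 = 491.
Surplus = Qs - Qd = 491 - 181 = 310.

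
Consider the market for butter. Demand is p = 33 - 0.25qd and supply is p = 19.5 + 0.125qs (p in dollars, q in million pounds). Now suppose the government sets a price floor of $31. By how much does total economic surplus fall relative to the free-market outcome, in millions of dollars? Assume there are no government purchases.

Rearranging demand gives qd = 132 - 4p; rearranging supply gives qs = 8p - 156. In a free market, 132 - 4p = 8p - 156 gives the equilibrium p* = 24, q* = 36.
The floor of 31 is above the equilibrium price 24, so it binds.
At p = 31: qd = 132 - 4·31 = 8 and qs = 8·31 - 156 = 92.
Quantity traded falls to 8. At q = 8 the demand price is (132 - 8)/4 = 31 and the supply price is (156 + 8)/8 = 20.5.
Deadweight loss = ½ · (31 - 20.5) · (36 - 8) = ½ · 10.5 · 28 = 147.

147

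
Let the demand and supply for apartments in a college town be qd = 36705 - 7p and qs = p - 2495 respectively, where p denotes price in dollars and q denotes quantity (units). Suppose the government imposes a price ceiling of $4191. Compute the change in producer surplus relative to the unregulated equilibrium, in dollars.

Setting quantity demanded equal to quantity supplied, 36705 - 7p = p - 2495, gives p* = 4900 and q* = 2405.
The ceiling of 4191 is below the equilibrium price 4900, so it binds.
At p = 4191: qd = 36705 - 7·4191 = 7368 and qs = 4191 - 2495 = 1696.
Producer surplus without the control is ½ · (4900 - 2495) · 2405 = 2892012.5.
With the ceiling, producers sell 1696 units at 4191, so PS = ½ · (4191 - 2495) · 1696 = 1438208.
Change in producer surplus = 1438208 - 2892012.5 = -1453804.5.

-1453804.5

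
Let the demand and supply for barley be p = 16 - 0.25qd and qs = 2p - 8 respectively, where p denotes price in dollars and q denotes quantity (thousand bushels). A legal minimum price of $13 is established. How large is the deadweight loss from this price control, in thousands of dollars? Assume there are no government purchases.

6

Rearranging demand gives qd = 64 - 4p. In a free market, 64 - 4p = 2p - 8 gives the equilibrium p* = 12, q* = 16.
Since 13 > 12, the floor is binding.
At p = 13: qd = 64 - 4·13 = 12 and qs = 2·13 - 8 = 18.
Quantity traded falls to 12. At q = 12 the demand price is (64 - 12)/4 = 13 and the supply price is (8 + 12)/2 = 10.
Deadweight loss = ½ · (13 - 10) · (16 - 12) = ½ · 3 · 4 = 6.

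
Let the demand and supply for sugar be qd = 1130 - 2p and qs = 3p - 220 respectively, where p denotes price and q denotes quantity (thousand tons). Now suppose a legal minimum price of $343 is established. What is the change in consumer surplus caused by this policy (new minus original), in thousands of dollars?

-37741

Setting quantity demanded equal to quantity supplied, 1130 - 2p = 3p - 220, gives p* = 270 and q* = 590.
Because the floor (343) lies above the market-clearing price, it is binding.
At p = 343: qd = 1130 - 2·343 = 444 and qs = 3·343 - 220 = 809.
Consumer surplus without the control is ½ · (565 - 270) · 590 = 87025.
With the floor, consumers buy 444 units at 343, so CS = ½ · (565 - 343) · 444 = 49284.
Change in consumer surplus = 49284 - 87025 = -37741.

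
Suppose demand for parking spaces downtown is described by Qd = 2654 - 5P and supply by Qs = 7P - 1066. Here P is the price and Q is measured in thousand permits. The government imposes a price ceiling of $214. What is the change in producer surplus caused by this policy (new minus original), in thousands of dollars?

-73728

Without the control the market clears where 2654 - 5P = 7P - 1066, i.e. P* = 310 and Q* = 1104.
The ceiling of 214 is below the equilibrium price 310, so it binds.
At P = 214: Qd = 2654 - 5·214 = 1584 and Qs = 7·214 - 1066 = 432.
Producer surplus without the control is ½ · (310 - 1066/7) · 1104 = 609408/7.
With the ceiling, producers sell 432 units at 214, so PS = ½ · (214 - 1066/7) · 432 = 93312/7.
Change in producer surplus = 93312/7 - 609408/7 = -73728.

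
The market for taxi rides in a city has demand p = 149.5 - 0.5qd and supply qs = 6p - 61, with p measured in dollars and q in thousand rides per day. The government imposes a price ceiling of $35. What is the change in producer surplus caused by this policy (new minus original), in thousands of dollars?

-1790

Rearranging demand gives qd = 299 - 2p. Equilibrium: 299 - 2p = 6p - 61, so 360 = 8p and p* = 45, q* = 209.
Because the ceiling (35) lies below the market-clearing price, it is binding.
At p = 35: qd = 299 - 2·35 = 229 and qs = 6·35 - 61 = 149.
Producer surplus without the control is ½ · (45 - 61/6) · 209 = 43681/12.
With the ceiling, producers sell 149 units at 35, so PS = ½ · (35 - 61/6) · 149 = 22201/12.
Change in producer surplus = 22201/12 - 43681/12 = -1790.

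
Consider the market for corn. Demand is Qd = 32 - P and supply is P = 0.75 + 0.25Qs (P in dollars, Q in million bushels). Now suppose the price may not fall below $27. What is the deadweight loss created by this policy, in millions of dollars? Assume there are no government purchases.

250

Rearranging supply gives Qs = 4P - 3. Without the control the market clears where 32 - P = 4P - 3, i.e. P* = 7 and Q* = 25.
The floor of 27 is above the equilibrium price 7, so it binds.
At P = 27: Qd = 32 - 27 = 5 and Qs = 4·27 - 3 = 105.
Quantity traded falls to 5. At Q = 5 the demand price is 32 - 5 = 27 and the supply price is (3 + 5)/4 = 2.
Deadweight loss = ½ · (27 - 2) · (25 - 5) = ½ · 25 · 20 = 250.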